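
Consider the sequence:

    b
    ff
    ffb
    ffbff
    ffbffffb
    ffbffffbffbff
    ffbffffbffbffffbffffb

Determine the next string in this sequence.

From term 3 onward, concatenate the last term with the second-to-last: ff·b = ffb, ffb·ff = ffbff, …
Continuing: ffbffffbffbffffbffffb · ffbffffbffbff gives term 8.

ffbffffbffbffffbffffbffbffffbffbff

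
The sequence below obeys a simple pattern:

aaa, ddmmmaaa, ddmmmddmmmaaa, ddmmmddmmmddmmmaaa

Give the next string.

Every step adds ddmmm at the front: s(k+1) = ddmmm·s(k).
Applying this once more to ddmmmddmmmddmmmaaa:

ddmmmddmmmddmmmddmmmaaa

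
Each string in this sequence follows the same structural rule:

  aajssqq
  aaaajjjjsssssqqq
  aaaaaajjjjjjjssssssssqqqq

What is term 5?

The n-th term is 2n a's then 3n-2 j's then 3n-1 s's then n+1 q's (n = 1, 2, …).
Setting n = 5 gives 10, 13, 14, 6 characters in each block.

aaaaaaaaaajjjjjjjjjjjjjssssssssssssssqqqqqq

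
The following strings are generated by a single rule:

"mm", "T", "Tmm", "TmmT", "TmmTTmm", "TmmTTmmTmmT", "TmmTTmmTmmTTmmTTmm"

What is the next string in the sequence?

Each term (from the third on) is the previous term followed by the one before it: term 3 = T·mm = Tmm.
The next term joins TmmTTmmTmmTTmmTTmm and TmmTTmmTmmT.

TmmTTmmTmmTTmmTTmmTmmTTmmTmmT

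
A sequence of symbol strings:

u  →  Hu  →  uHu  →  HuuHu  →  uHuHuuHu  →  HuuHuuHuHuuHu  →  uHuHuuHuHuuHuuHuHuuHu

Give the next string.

HuuHuuHuHuuHuuHuHuuHuHuuHuuHuHuuHu

Each term (from the third on) is the two preceding terms concatenated in order: term 3 = u·Hu = uHu.
So term 8 is HuuHuuHuHuuHu·uHuHuuHuHuuHuuHuHuuHu.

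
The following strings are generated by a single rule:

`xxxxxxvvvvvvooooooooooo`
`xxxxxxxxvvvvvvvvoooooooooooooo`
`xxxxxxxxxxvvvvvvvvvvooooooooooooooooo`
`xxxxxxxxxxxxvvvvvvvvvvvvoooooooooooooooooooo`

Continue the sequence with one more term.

xxxxxxxxxxxxxxvvvvvvvvvvvvvvooooooooooooooooooooooo

Term n consists of 2n x's, followed by 2n v's, followed by 3n+2 o's, where the shown terms are n = 3, 4, 5, 6.
Setting n = 7 gives 14, 14, 23 characters in each block.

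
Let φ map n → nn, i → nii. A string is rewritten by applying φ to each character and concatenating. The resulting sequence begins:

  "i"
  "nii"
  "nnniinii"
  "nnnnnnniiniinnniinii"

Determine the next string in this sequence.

Applying the rule to each of the 20 symbols of nnnnnnniiniinnniinii gives the pieces nn nn nn nn nn nn nn nii nii nn nii nii nn nn nn nii nii nn nii nii, which concatenate to the answer.

nnnnnnnnnnnnnnniiniinnniiniinnnnnnniiniinnniinii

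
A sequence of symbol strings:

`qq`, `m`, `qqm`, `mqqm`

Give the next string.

From term 3 onward, concatenate the second-to-last term with the last: qq·m = qqm, m·qqm = mqqm, …
The next term joins qqm and mqqm.

qqmmqqm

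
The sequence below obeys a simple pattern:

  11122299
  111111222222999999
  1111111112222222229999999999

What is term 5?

111111111111111222222222222222999999999999999999

Term n consists of 3n 1's, followed by 3n 2's, followed by 4n-2 9's (n = 1, 2, …).
For term 5, n = 5, so the run lengths are 15, 15, 18.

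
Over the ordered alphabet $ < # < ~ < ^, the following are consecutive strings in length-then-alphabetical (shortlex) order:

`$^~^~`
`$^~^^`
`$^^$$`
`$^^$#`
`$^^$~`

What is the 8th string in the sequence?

$^^##

Continuing the enumeration 3 steps past $^^$~: $^^$~ → $^^$^ → $^^#$ → (answer).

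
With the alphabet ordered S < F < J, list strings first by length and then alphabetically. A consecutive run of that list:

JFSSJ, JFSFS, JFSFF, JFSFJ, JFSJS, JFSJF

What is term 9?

Stepping forward 3 times from JFSJF: JFSJF → JFSJJ → JFFSS, then the target.

JFFSF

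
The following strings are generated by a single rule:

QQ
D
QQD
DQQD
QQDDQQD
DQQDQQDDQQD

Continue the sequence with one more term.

This is a Fibonacci-style word recurrence s(k) = s(k−2)·s(k−1): e.g. QQ·D = QQD.
The next term joins QQDDQQD and DQQDQQDDQQD.

QQDDQQDDQQDQQDDQQD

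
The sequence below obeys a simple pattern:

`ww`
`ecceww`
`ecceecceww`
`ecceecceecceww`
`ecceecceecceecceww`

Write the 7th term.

Every step adds ecce at the front: s(k+1) = ecce·s(k).
From ecceecceecceecceww, 2 further steps: ecceecceecceecceww → ecceecceecceecceecceww → (answer).

ecceecceecceecceecceecceww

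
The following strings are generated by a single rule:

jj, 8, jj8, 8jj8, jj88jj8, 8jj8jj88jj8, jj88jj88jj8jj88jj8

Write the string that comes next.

8jj8jj88jj8jj88jj88jj8jj88jj8

Each term (from the third on) is the two preceding terms concatenated in order: term 3 = jj·8 = jj8.
Continuing: 8jj8jj88jj8 · jj88jj88jj8jj88jj8 gives term 8.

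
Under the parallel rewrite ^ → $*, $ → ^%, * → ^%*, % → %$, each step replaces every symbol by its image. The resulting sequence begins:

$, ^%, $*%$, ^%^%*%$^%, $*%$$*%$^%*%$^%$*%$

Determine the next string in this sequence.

Rewriting the 19 symbols of $*%$$*%$^%*%$^%$*%$ one by one yields ^% ^%* %$ ^% ^% ^%* %$ ^% $* %$ ^%* %$ ^% $* %$ ^% ^%* %$ ^%; concatenated:

^%^%*%$^%^%^%*%$^%$*%$^%*%$^%$*%$^%^%*%$^%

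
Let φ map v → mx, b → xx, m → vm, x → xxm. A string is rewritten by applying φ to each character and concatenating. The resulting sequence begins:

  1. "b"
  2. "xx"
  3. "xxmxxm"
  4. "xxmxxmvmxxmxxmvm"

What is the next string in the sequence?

Rewriting the 16 symbols of xxmxxmvmxxmxxmvm one by one yields xxm xxm vm xxm xxm vm mx vm xxm xxm vm xxm xxm vm mx vm; concatenated:

xxmxxmvmxxmxxmvmmxvmxxmxxmvmxxmxxmvmmxvm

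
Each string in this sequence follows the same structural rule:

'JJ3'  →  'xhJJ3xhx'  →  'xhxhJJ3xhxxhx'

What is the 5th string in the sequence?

Each term wraps the previous one in xh on the left and xhx on the right.
From xhxhJJ3xhxxhx, 2 further steps: xhxhJJ3xhxxhx → xhxhxhJJ3xhxxhxxhx → (answer).

xhxhxhxhJJ3xhxxhxxhxxhx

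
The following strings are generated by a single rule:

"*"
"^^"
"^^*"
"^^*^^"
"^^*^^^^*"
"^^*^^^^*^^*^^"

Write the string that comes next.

^^*^^^^*^^*^^^^*^^^^*

This is a Fibonacci-style word recurrence s(k) = s(k−1)·s(k−2): e.g. ^^·* = ^^*.
Continuing: ^^*^^^^*^^*^^ · ^^*^^^^* gives term 7.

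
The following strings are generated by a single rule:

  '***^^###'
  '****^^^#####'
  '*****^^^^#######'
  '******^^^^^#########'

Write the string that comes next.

The n-th term is n+1 *'s then n ^'s then 2n-1 #'s, where the shown terms are n = 2, 3, 4, 5.
At n = 6 the blocks have lengths 7, 6, 11.

*******^^^^^^###########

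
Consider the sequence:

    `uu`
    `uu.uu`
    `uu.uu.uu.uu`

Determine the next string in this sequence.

Each string is two copies of the previous one joined by '.'.
Doubling uu.uu.uu.uu with '.' between the halves:

uu.uu.uu.uu.uu.uu.uu.uu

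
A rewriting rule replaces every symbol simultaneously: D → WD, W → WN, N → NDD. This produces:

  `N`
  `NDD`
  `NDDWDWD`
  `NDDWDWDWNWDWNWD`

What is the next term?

NDDWDWDWNWDWNWDWNNDDWNWDWNNDDWNWD

Replace each of the 15 characters of NDDWDWDWNWDWNWD in place — NDD WD WD WN WD WN WD WN NDD WN WD WN NDD WN WD — and concatenate.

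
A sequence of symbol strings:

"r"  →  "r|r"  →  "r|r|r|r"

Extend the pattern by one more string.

s(k+1) = s(k)·|·s(k) — each term doubles the last with '|' between the halves.
So the next term is two copies of r|r|r|r with '|' between the halves.

r|r|r|r|r|r|r|r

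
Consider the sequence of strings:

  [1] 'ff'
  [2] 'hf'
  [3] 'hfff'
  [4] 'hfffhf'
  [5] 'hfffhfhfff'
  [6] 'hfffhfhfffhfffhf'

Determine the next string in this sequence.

hfffhfhfffhfffhfhfffhfhfff

From term 3 onward, concatenate the last term with the second-to-last: hf·ff = hfff, hfff·hf = hfffhf, …
Continuing: hfffhfhfffhfffhf · hfffhfhfff gives term 7.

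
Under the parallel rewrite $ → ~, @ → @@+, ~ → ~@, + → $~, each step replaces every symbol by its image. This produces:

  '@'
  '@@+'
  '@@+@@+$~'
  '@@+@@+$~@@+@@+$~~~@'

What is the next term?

Applying the rule to each of the 19 symbols of @@+@@+$~@@+@@+$~~~@ gives the pieces @@+ @@+ $~ @@+ @@+ $~ ~ ~@ @@+ @@+ $~ @@+ @@+ $~ ~ ~@ ~@ ~@ @@+, which concatenate to the answer.

@@+@@+$~@@+@@+$~~~@@@+@@+$~@@+@@+$~~~@~@~@@@+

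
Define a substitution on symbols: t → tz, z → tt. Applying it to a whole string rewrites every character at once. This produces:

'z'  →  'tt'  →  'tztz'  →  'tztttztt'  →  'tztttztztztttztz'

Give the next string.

Rewriting the 16 symbols of tztttztztztttztz one by one yields tz tt tz tz tz tt tz tt tz tt tz tz tz tt tz tt; concatenated:

tztttztztztttztttztttztztztttztt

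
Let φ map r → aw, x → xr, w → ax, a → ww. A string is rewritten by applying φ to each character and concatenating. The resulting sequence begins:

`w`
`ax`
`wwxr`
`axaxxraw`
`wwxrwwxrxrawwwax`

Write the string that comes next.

axaxxrawaxaxxrawxrawwwaxaxaxwwxr

Applying the rule to each of the 16 symbols of wwxrwwxrxrawwwax gives the pieces ax ax xr aw ax ax xr aw xr aw ww ax ax ax ww xr, which concatenate to the answer.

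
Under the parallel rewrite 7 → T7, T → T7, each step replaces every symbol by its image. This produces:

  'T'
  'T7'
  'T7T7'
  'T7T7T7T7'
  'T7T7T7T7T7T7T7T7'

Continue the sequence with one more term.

Rewriting the 16 symbols of T7T7T7T7T7T7T7T7 one by one yields T7 T7 T7 T7 T7 T7 T7 T7 T7 T7 T7 T7 T7 T7 T7 T7; concatenated:

T7T7T7T7T7T7T7T7T7T7T7T7T7T7T7T7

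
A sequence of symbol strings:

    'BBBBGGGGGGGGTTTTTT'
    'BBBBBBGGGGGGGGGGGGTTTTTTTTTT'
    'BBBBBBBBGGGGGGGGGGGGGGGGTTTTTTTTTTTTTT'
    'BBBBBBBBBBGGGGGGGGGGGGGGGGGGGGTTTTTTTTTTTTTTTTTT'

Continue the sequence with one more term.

BBBBBBBBBBBBGGGGGGGGGGGGGGGGGGGGGGGGTTTTTTTTTTTTTTTTTTTTTT

Term n consists of 2n B's, followed by 4n G's, followed by 4n-2 T's, where the shown terms are n = 2, 3, 4, 5.
At n = 6 the blocks have lengths 12, 24, 22.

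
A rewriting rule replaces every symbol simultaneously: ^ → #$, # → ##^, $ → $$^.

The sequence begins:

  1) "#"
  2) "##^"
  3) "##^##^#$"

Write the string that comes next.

##^##^#$##^##^#$##^$$^

Rewriting each symbol of ##^##^#$: #→##^, #→##^, ^→#$, #→##^, #→##^, ^→#$, #→##^, $→$$^, which concatenates to ##^ ##^ #$ ##^ ##^ #$ ##^ $$^.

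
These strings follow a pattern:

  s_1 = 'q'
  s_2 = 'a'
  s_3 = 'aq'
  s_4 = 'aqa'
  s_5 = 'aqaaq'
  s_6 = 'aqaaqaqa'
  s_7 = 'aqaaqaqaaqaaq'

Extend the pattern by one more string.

This is a Fibonacci-style word recurrence s(k) = s(k−1)·s(k−2): e.g. a·q = aq.
The next term joins aqaaqaqaaqaaq and aqaaqaqa.

aqaaqaqaaqaaqaqaaqaqa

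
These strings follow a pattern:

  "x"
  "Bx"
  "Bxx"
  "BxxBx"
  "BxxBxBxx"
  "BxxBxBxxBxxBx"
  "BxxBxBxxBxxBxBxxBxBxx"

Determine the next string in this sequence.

This is a Fibonacci-style word recurrence s(k) = s(k−1)·s(k−2): e.g. Bx·x = Bxx.
Continuing: BxxBxBxxBxxBxBxxBxBxx · BxxBxBxxBxxBx gives term 8.

BxxBxBxxBxxBxBxxBxBxxBxxBxBxxBxxBx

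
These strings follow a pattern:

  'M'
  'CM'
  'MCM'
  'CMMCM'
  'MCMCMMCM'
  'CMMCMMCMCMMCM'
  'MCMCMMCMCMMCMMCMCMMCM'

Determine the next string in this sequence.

This is a Fibonacci-style word recurrence s(k) = s(k−2)·s(k−1): e.g. M·CM = MCM.
Continuing: CMMCMMCMCMMCM · MCMCMMCMCMMCMMCMCMMCM gives term 8.

CMMCMMCMCMMCMMCMCMMCMCMMCMMCMCMMCM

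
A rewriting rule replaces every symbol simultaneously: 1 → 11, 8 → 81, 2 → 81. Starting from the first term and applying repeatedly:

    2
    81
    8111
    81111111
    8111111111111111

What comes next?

φ(8111111111111111) expands symbol-by-symbol to 81 11 11 11 11 11 11 11 11 11 11 11 11 11 11 11; joining the 16 pieces gives the next term.

81111111111111111111111111111111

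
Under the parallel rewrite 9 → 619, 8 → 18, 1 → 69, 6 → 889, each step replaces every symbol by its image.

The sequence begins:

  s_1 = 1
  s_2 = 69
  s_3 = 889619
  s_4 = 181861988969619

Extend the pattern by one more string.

Rewriting the 15 symbols of 181861988969619 one by one yields 69 18 69 18 889 69 619 18 18 619 889 619 889 69 619; concatenated:

6918691888969619181861988961988969619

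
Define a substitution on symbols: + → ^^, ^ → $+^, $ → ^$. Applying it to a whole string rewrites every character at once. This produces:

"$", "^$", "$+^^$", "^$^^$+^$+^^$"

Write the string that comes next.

Expanding ^$^^$+^$+^^$: ^→$+^, $→^$, ^→$+^, ^→$+^, $→^$, +→^^, ^→$+^, $→^$, +→^^, ^→$+^, ^→$+^, $→^$. Concatenated: $+^ ^$ $+^ $+^ ^$ ^^ $+^ ^$ ^^ $+^ $+^ ^$.

$+^^$$+^$+^^$^^$+^^$^^$+^$+^^$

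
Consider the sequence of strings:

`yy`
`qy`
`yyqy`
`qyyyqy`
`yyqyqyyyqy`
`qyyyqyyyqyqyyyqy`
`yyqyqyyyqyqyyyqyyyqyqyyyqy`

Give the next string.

qyyyqyyyqyqyyyqyyyqyqyyyqyqyyyqyyyqyqyyyqy

This is a Fibonacci-style word recurrence s(k) = s(k−2)·s(k−1): e.g. yy·qy = yyqy.
So term 8 is qyyyqyyyqyqyyyqy·yyqyqyyyqyqyyyqyyyqyqyyyqy.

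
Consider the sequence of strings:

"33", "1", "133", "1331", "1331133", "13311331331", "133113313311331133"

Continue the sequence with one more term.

Each term (from the third on) is the previous term followed by the one before it: term 3 = 1·33 = 133.
The next term joins 133113313311331133 and 13311331331.

13311331331133113313311331331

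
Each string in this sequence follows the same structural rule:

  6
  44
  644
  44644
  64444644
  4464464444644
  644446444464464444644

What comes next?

This is a Fibonacci-style word recurrence s(k) = s(k−2)·s(k−1): e.g. 6·44 = 644.
The next term joins 4464464444644 and 644446444464464444644.

4464464444644644446444464464444644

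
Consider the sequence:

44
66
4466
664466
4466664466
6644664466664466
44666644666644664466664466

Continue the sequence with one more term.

This is a Fibonacci-style word recurrence s(k) = s(k−2)·s(k−1): e.g. 44·66 = 4466.
So term 8 is 6644664466664466·44666644666644664466664466.

664466446666446644666644666644664466664466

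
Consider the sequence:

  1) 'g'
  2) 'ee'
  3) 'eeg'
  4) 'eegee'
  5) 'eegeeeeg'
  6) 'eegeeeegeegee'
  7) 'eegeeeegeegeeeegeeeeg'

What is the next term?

This is a Fibonacci-style word recurrence s(k) = s(k−1)·s(k−2): e.g. ee·g = eeg.
So term 8 is eegeeeegeegeeeegeeeeg·eegeeeegeegee.

eegeeeegeegeeeegeeeegeegeeeegeegee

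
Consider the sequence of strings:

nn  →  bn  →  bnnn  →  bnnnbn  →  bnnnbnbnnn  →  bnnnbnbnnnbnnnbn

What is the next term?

bnnnbnbnnnbnnnbnbnnnbnbnnn

Each term (from the third on) is the previous term followed by the one before it: term 3 = bn·nn = bnnn.
Continuing: bnnnbnbnnnbnnnbn · bnnnbnbnnn gives term 7.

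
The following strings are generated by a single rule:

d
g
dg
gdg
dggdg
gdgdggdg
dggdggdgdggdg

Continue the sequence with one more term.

gdgdggdgdggdggdgdggdg

From term 3 onward, concatenate the second-to-last term with the last: d·g = dg, g·dg = gdg, …
Continuing: gdgdggdg · dggdggdgdggdg gives term 8.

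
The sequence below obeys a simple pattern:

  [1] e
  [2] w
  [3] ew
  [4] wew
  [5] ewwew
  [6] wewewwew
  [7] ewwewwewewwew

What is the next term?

Each term (from the third on) is the two preceding terms concatenated in order: term 3 = e·w = ew.
Continuing: wewewwew · ewwewwewewwew gives term 8.

wewewwewewwewwewewwew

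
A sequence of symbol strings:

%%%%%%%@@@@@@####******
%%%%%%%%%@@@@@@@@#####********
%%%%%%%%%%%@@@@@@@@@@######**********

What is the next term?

Reading off run lengths: % runs 7, 9, 11; @ runs 6, 8, 10; # runs 4, 5, 6; * runs 6, 8, 10 — each is linear in n, where the shown terms are n = 3, 4, 5.
Setting n = 6 gives 13, 12, 7, 12 characters in each block.

%%%%%%%%%%%%%@@@@@@@@@@@@#######************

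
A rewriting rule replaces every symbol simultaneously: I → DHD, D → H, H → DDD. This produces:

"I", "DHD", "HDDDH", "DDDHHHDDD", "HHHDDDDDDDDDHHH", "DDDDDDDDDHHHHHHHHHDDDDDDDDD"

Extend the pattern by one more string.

HHHHHHHHHDDDDDDDDDDDDDDDDDDDDDDDDDDDHHHHHHHHH

φ(DDDDDDDDDHHHHHHHHHDDDDDDDDD) expands symbol-by-symbol to H H H H H H H H H DDD DDD DDD DDD DDD DDD DDD DDD DDD H H H H H H H H H; joining the 27 pieces gives the next term.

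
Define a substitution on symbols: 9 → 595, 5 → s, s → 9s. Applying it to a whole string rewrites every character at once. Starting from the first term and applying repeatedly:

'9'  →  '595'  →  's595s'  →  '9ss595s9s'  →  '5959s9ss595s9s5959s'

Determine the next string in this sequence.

φ(5959s9ss595s9s5959s) expands symbol-by-symbol to s 595 s 595 9s 595 9s 9s s 595 s 9s 595 9s s 595 s 595 9s; joining the 19 pieces gives the next term.

s595s5959s5959s9ss595s9s5959ss595s5959s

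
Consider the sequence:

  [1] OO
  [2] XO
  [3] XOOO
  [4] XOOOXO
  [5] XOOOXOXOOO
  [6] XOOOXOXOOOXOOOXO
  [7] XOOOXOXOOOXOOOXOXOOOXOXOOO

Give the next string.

This is a Fibonacci-style word recurrence s(k) = s(k−1)·s(k−2): e.g. XO·OO = XOOO.
Continuing: XOOOXOXOOOXOOOXOXOOOXOXOOO · XOOOXOXOOOXOOOXO gives term 8.

XOOOXOXOOOXOOOXOXOOOXOXOOOXOOOXOXOOOXOOOXO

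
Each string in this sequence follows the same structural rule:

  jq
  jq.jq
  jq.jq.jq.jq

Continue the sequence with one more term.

Every step duplicates the string with '.' between the halves.
Doubling jq.jq.jq.jq with '.' between the halves:

jq.jq.jq.jq.jq.jq.jq.jq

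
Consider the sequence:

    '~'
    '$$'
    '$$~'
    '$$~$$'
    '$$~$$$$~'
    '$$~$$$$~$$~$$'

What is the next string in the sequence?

Each term (from the third on) is the previous term followed by the one before it: term 3 = $$·~ = $$~.
So term 7 is $$~$$$$~$$~$$·$$~$$$$~.

$$~$$$$~$$~$$$$~$$$$~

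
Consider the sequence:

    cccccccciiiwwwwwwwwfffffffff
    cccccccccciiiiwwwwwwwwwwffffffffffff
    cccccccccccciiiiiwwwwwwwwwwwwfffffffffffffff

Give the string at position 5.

cccccccccccccccciiiiiiiwwwwwwwwwwwwwwwwfffffffffffffffffffff

Term n consists of 2n+2 c's, followed by n i's, followed by 2n+2 w's, followed by 3n f's, where the shown terms are n = 3, 4, 5.
For term 5, n = 7, so the run lengths are 16, 7, 16, 21.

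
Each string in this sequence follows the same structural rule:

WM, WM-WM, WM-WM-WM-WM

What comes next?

WM-WM-WM-WM-WM-WM-WM-WM

s(k+1) = s(k)·-·s(k) — each term doubles the last with '-' between the halves.
So the next term is two copies of WM-WM-WM-WM with '-' between the halves.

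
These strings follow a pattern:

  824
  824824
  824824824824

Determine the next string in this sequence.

s(k+1) = s(k)·s(k) — each term doubles the last.
One more doubling of 824824824824 gives the answer.

824824824824824824824824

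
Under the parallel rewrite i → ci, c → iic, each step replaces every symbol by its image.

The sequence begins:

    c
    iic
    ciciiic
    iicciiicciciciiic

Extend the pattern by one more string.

Applying the rule to each of the 17 symbols of iicciiicciciciiic gives the pieces ci ci iic iic ci ci ci iic iic ci iic ci iic ci ci ci iic, which concatenate to the answer.

ciciiiciicciciciiiciicciiicciiicciciciiic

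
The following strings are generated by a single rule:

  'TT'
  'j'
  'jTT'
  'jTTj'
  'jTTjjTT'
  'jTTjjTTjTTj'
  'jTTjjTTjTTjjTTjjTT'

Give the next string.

jTTjjTTjTTjjTTjjTTjTTjjTTjTTj

Each term (from the third on) is the previous term followed by the one before it: term 3 = j·TT = jTT.
Continuing: jTTjjTTjTTjjTTjjTT · jTTjjTTjTTj gives term 8.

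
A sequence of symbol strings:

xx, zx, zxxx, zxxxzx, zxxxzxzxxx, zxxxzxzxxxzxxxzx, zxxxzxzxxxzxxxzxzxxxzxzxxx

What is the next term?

zxxxzxzxxxzxxxzxzxxxzxzxxxzxxxzxzxxxzxxxzx

This is a Fibonacci-style word recurrence s(k) = s(k−1)·s(k−2): e.g. zx·xx = zxxx.
Continuing: zxxxzxzxxxzxxxzxzxxxzxzxxx · zxxxzxzxxxzxxxzx gives term 8.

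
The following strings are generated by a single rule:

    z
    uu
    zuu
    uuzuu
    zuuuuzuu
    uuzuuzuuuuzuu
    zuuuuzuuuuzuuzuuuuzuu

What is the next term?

uuzuuzuuuuzuuzuuuuzuuuuzuuzuuuuzuu

Each term (from the third on) is the two preceding terms concatenated in order: term 3 = z·uu = zuu.
Continuing: uuzuuzuuuuzuu · zuuuuzuuuuzuuzuuuuzuu gives term 8.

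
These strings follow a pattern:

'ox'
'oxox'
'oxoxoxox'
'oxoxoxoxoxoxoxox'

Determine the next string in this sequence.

Every step duplicates the string.
So the next term is two copies of oxoxoxoxoxoxoxox.

oxoxoxoxoxoxoxoxoxoxoxoxoxoxoxox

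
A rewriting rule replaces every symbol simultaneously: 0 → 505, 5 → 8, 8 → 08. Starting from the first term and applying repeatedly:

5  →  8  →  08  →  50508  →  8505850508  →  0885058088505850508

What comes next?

50508088505808505080885058088505850508

Applying the rule to each of the 19 symbols of 0885058088505850508 gives the pieces 505 08 08 8 505 8 08 505 08 08 8 505 8 08 8 505 8 505 08, which concatenate to the answer.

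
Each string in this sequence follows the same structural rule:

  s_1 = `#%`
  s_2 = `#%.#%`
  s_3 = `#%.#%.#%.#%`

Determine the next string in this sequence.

s(k+1) = s(k)·.·s(k) — each term doubles the last with '.' between the halves.
Doubling #%.#%.#%.#% with '.' between the halves:

#%.#%.#%.#%.#%.#%.#%.#%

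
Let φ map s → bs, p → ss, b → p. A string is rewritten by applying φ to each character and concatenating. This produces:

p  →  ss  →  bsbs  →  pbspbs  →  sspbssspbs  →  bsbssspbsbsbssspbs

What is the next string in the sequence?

pbspbsbsbssspbspbspbsbsbssspbs

Replace each of the 18 characters of bsbssspbsbsbssspbs in place — p bs p bs bs bs ss p bs p bs p bs bs bs ss p bs — and concatenate.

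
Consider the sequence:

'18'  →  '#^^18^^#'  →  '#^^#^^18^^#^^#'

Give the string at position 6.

#^^#^^#^^#^^#^^18^^#^^#^^#^^#^^#

Each term wraps the previous one in #^^ on the left and ^^# on the right.
From #^^#^^18^^#^^#, 3 further steps: #^^#^^18^^#^^# → #^^#^^#^^18^^#^^#^^# → #^^#^^#^^#^^18^^#^^#^^#^^# → (answer).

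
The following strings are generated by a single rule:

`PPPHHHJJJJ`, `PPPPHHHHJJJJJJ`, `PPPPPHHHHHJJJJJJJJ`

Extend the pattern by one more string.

Reading off run lengths: P runs 3, 4, 5; H runs 3, 4, 5; J runs 4, 6, 8 — each is linear in n, where the shown terms are n = 2, 3, 4.
Setting n = 5 gives 6, 6, 10 characters in each block.

PPPPPPHHHHHHJJJJJJJJJJ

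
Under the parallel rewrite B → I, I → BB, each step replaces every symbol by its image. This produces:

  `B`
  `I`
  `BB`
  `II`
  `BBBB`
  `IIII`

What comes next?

BBBBBBBB

Expanding IIII: I→BB, I→BB, I→BB, I→BB. Concatenated: BB BB BB BB.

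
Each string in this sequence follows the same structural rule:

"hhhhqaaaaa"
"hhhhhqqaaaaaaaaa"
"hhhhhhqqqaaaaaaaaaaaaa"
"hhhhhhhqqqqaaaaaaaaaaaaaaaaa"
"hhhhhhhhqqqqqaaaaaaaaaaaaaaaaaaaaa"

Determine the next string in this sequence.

hhhhhhhhhqqqqqqaaaaaaaaaaaaaaaaaaaaaaaaa

Reading off run lengths: h runs 4, 5, 6, 7, 8; q runs 1, 2, 3, 4, 5; a runs 5, 9, 13, 17, 21 — each is linear in n (n = 1, 2, …).
For the next term, n = 6, so the run lengths are 9, 6, 25.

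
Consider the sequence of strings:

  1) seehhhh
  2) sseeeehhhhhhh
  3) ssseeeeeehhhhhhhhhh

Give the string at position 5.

Reading off run lengths: s runs 1, 2, 3; e runs 2, 4, 6; h runs 4, 7, 10 — each is linear in n (n = 1, 2, …).
Setting n = 5 gives 5, 10, 16 characters in each block.

ssssseeeeeeeeeehhhhhhhhhhhhhhhh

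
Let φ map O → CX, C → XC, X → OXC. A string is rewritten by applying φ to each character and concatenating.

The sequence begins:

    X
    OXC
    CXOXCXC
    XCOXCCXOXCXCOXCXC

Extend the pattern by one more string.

Applying the rule to each of the 17 symbols of XCOXCCXOXCXCOXCXC gives the pieces OXC XC CX OXC XC XC OXC CX OXC XC OXC XC CX OXC XC OXC XC, which concatenate to the answer.

OXCXCCXOXCXCXCOXCCXOXCXCOXCXCCXOXCXCOXCXC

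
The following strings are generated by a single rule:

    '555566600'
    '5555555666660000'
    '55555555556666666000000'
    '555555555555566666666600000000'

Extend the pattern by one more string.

Reading off run lengths: 5 runs 4, 7, 10, 13; 6 runs 3, 5, 7, 9; 0 runs 2, 4, 6, 8 — each is linear in n (n = 1, 2, …).
Setting n = 5 gives 16, 11, 10 characters in each block.

5555555555555555666666666660000000000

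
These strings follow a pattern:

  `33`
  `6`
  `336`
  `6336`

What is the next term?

From term 3 onward, concatenate the second-to-last term with the last: 33·6 = 336, 6·336 = 6336, …
Continuing: 336 · 6336 gives term 5.

3366336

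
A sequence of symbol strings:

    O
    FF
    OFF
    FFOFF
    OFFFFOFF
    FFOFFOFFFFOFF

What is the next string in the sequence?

From term 3 onward, concatenate the second-to-last term with the last: O·FF = OFF, FF·OFF = FFOFF, …
Continuing: OFFFFOFF · FFOFFOFFFFOFF gives term 7.

OFFFFOFFFFOFFOFFFFOFF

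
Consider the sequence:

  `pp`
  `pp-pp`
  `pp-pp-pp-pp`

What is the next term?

s(k+1) = s(k)·-·s(k) — each term doubles the last with '-' between the halves.
Doubling pp-pp-pp-pp with '-' between the halves:

pp-pp-pp-pp-pp-pp-pp-pp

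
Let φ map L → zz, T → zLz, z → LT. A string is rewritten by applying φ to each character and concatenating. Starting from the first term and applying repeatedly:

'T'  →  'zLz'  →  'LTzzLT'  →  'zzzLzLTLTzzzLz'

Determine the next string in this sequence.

LTLTLTzzLTzzzLzzzzLzLTLTLTzzLT

Applying the rule to each of the 14 symbols of zzzLzLTLTzzzLz gives the pieces LT LT LT zz LT zz zLz zz zLz LT LT LT zz LT, which concatenate to the answer.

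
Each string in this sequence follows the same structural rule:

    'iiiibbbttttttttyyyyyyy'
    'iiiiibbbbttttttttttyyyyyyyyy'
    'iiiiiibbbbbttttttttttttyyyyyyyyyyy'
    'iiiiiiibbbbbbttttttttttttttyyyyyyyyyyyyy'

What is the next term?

Each string has the form i^{n+1} b^{n} t^{2n+2} y^{2n+1}, where the shown terms are n = 3, 4, 5, 6.
At n = 7 the blocks have lengths 8, 7, 16, 15.

iiiiiiiibbbbbbbttttttttttttttttyyyyyyyyyyyyyyy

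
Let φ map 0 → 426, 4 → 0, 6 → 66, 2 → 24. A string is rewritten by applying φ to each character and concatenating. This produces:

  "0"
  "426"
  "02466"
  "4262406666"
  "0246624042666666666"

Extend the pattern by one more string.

Rewriting the 19 symbols of 0246624042666666666 one by one yields 426 24 0 66 66 24 0 426 0 24 66 66 66 66 66 66 66 66 66; concatenated:

4262406666240426024666666666666666666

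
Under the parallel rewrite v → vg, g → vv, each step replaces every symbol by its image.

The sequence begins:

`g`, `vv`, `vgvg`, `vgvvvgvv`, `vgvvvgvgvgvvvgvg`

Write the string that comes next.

Applying the rule to each of the 16 symbols of vgvvvgvgvgvvvgvg gives the pieces vg vv vg vg vg vv vg vv vg vv vg vg vg vv vg vv, which concatenate to the answer.

vgvvvgvgvgvvvgvvvgvvvgvgvgvvvgvv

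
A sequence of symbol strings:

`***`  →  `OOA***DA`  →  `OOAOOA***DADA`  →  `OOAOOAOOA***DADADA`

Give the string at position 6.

OOAOOAOOAOOAOOA***DADADADADA

s(k+1) = OOA·s(k)·DA, so each term gains OOA as a prefix and DA as a suffix.
From OOAOOAOOA***DADADA, 2 further steps: OOAOOAOOA***DADADA → OOAOOAOOAOOA***DADADADA → (answer).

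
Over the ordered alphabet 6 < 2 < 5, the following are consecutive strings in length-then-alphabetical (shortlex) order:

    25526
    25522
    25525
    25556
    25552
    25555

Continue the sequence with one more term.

56666

Treat 25555 as a base-3 numeral over the given alphabet and add one, carrying through any trailing 5's.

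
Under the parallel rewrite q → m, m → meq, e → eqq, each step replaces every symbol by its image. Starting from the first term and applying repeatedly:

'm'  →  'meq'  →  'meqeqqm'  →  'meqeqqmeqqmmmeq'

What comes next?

meqeqqmeqqmmmeqeqqmmmeqmeqmeqeqqm

Replace each of the 15 characters of meqeqqmeqqmmmeq in place — meq eqq m eqq m m meq eqq m m meq meq meq eqq m — and concatenate.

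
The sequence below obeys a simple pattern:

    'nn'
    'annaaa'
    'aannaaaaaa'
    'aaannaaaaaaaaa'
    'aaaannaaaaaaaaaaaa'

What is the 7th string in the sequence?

Every step adds a to the front and aaa to the end of the previous string.
From aaaannaaaaaaaaaaaa, 2 further steps: aaaannaaaaaaaaaaaa → aaaaannaaaaaaaaaaaaaaa → (answer).

aaaaaannaaaaaaaaaaaaaaaaaa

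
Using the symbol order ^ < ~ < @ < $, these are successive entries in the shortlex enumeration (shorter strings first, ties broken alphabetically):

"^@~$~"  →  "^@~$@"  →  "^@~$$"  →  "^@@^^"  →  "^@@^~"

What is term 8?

^@@~^

Continuing the enumeration 3 steps past ^@@^~: ^@@^~ → ^@@^@ → ^@@^$ → (answer).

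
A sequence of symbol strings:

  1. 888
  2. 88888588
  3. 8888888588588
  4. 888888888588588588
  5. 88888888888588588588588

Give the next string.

Each term wraps the previous one in 88 on the left and 588 on the right.
Applying this once more to 88888888888588588588588:

8888888888888588588588588588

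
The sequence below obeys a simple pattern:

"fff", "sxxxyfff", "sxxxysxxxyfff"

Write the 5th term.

The strings grow by a fixed prefix sxxxy each time.
From sxxxysxxxyfff, 2 further steps: sxxxysxxxyfff → sxxxysxxxysxxxyfff → (answer).

sxxxysxxxysxxxysxxxyfff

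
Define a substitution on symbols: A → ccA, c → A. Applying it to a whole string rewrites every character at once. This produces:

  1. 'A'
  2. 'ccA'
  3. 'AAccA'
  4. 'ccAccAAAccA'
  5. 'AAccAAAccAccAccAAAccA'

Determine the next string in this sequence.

ccAccAAAccAccAccAAAccAAAccAAAccAccAccAAAccA

Replace each of the 21 characters of AAccAAAccAccAccAAAccA in place — ccA ccA A A ccA ccA ccA A A ccA A A ccA A A ccA ccA ccA A A ccA — and concatenate.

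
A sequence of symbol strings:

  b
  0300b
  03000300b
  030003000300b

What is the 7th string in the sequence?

030003000300030003000300b

The strings grow by a fixed prefix 0300 each time.
From 030003000300b, 3 further steps: 030003000300b → 0300030003000300b → 03000300030003000300b → (answer).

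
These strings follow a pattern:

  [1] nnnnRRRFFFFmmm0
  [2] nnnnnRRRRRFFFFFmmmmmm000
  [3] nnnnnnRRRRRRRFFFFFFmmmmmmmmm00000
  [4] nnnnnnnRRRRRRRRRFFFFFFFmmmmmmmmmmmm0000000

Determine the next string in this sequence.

The n-th term is n+3 n's then 2n+1 R's then n+3 F's then 3n m's then 2n-1 0's (n = 1, 2, …).
For the next term, n = 5, so the run lengths are 8, 11, 8, 15, 9.

nnnnnnnnRRRRRRRRRRRFFFFFFFFmmmmmmmmmmmmmmm000000000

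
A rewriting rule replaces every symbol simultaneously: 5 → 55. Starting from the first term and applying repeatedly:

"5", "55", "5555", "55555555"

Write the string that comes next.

Rewriting each symbol of 55555555: 5→55, 5→55, 5→55, 5→55, 5→55, 5→55, 5→55, 5→55, which concatenates to 55 55 55 55 55 55 55 55.

5555555555555555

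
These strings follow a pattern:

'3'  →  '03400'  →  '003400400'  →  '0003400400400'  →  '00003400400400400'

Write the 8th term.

Every step adds 0 to the front and 400 to the end of the previous string.
From 00003400400400400, 3 further steps: 00003400400400400 → 000003400400400400400 → 0000003400400400400400400 → (answer).

00000003400400400400400400400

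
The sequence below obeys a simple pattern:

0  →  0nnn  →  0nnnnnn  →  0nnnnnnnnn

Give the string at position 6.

0nnnnnnnnnnnnnnn

Every step adds nnn to the end: s(k+1) = s(k)·nnn.
From 0nnnnnnnnn, 2 further steps: 0nnnnnnnnn → 0nnnnnnnnnnnn → (answer).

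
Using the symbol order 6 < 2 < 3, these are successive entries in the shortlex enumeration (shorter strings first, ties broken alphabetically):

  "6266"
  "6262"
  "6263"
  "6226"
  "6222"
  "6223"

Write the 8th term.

6232

Stepping forward 2 times from 6223: 6223 → 6236, then the target.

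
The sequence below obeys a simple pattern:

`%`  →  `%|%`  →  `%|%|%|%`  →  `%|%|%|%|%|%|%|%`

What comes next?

%|%|%|%|%|%|%|%|%|%|%|%|%|%|%|%

s(k+1) = s(k)·|·s(k) — each term doubles the last with '|' between the halves.
So the next term is two copies of %|%|%|%|%|%|%|% with '|' between the halves.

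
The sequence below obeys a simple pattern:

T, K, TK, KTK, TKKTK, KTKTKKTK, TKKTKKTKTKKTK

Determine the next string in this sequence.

KTKTKKTKTKKTKKTKTKKTK

Each term (from the third on) is the two preceding terms concatenated in order: term 3 = T·K = TK.
The next term joins KTKTKKTK and TKKTKKTKTKKTK.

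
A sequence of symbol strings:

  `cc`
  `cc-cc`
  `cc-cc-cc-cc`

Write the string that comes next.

Every step duplicates the string with '-' between the halves.
Doubling cc-cc-cc-cc with '-' between the halves:

cc-cc-cc-cc-cc-cc-cc-cc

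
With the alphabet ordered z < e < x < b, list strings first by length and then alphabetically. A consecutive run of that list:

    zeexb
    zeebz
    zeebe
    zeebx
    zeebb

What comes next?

zexzz

Find the rightmost character of zeebb below b, bump it to the next letter, and reset everything to its right to z.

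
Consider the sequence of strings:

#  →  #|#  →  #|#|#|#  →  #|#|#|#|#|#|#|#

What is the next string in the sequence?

Each string is two copies of the previous one joined by '|'.
Doubling #|#|#|#|#|#|#|# with '|' between the halves:

#|#|#|#|#|#|#|#|#|#|#|#|#|#|#|#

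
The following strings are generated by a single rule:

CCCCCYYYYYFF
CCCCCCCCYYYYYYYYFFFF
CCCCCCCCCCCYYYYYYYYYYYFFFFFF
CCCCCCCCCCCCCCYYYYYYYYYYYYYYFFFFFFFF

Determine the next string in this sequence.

CCCCCCCCCCCCCCCCCYYYYYYYYYYYYYYYYYFFFFFFFFFF

Each string has the form C^{3n+2} Y^{3n+2} F^{2n} (n = 1, 2, …).
At n = 5 the blocks have lengths 17, 17, 10.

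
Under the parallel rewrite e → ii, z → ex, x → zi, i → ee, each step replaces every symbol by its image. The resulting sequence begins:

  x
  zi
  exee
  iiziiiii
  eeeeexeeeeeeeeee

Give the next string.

φ(eeeeexeeeeeeeeee) expands symbol-by-symbol to ii ii ii ii ii zi ii ii ii ii ii ii ii ii ii ii; joining the 16 pieces gives the next term.

iiiiiiiiiiziiiiiiiiiiiiiiiiiiiii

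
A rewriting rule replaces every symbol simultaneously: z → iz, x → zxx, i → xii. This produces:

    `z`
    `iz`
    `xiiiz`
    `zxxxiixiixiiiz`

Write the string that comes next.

izzxxzxxzxxxiixiizxxxiixiizxxxiixiixiiiz

Applying the rule to each of the 14 symbols of zxxxiixiixiiiz gives the pieces iz zxx zxx zxx xii xii zxx xii xii zxx xii xii xii iz, which concatenate to the answer.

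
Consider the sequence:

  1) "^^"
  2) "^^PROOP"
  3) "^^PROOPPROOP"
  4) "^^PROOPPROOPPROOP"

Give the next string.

Each term is the previous one with PROOP appended.
One more step from ^^PROOPPROOPPROOP gives the answer.

^^PROOPPROOPPROOPPROOP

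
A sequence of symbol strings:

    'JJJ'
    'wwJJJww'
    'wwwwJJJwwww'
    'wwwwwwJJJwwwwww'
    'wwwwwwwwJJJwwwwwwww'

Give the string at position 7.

Every step adds ww to the front and ww to the end of the previous string.
From wwwwwwwwJJJwwwwwwww, 2 further steps: wwwwwwwwJJJwwwwwwww → wwwwwwwwwwJJJwwwwwwwwww → (answer).

wwwwwwwwwwwwJJJwwwwwwwwwwww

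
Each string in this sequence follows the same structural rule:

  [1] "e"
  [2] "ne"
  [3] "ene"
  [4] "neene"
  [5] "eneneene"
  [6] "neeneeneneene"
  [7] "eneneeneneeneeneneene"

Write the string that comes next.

neeneeneneeneeneneeneneeneeneneene

This is a Fibonacci-style word recurrence s(k) = s(k−2)·s(k−1): e.g. e·ne = ene.
The next term joins neeneeneneene and eneneeneneeneeneneene.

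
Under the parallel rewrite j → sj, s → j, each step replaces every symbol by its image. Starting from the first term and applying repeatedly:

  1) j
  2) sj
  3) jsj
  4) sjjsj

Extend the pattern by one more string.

jsjsjjsj

Expanding sjjsj: s→j, j→sj, j→sj, s→j, j→sj. Concatenated: j sj sj j sj.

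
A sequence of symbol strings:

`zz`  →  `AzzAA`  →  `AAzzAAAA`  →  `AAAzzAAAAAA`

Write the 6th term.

Each term wraps the previous one in A on the left and AA on the right.
From AAAzzAAAAAA, 2 further steps: AAAzzAAAAAA → AAAAzzAAAAAAAA → (answer).

AAAAAzzAAAAAAAAAA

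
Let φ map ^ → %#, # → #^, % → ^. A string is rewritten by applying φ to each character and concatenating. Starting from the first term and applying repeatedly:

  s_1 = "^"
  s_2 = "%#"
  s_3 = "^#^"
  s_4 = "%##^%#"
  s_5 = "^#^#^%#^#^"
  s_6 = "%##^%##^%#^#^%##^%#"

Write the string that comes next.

Replace each of the 19 characters of %##^%##^%#^#^%##^%# in place — ^ #^ #^ %# ^ #^ #^ %# ^ #^ %# #^ %# ^ #^ #^ %# ^ #^ — and concatenate.

^#^#^%#^#^#^%#^#^%##^%#^#^#^%#^#^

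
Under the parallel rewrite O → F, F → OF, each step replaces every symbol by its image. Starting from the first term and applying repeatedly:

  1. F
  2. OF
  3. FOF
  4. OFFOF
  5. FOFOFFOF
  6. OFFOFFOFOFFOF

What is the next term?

Applying the rule to each of the 13 symbols of OFFOFFOFOFFOF gives the pieces F OF OF F OF OF F OF F OF OF F OF, which concatenate to the answer.

FOFOFFOFOFFOFFOFOFFOF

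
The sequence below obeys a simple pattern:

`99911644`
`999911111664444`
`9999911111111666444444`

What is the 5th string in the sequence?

Reading off run lengths: 9 runs 3, 4, 5; 1 runs 2, 5, 8; 6 runs 1, 2, 3; 4 runs 2, 4, 6 — each is linear in n (n = 1, 2, …).
Setting n = 5 gives 7, 14, 5, 10 characters in each block.

999999911111111111111666664444444444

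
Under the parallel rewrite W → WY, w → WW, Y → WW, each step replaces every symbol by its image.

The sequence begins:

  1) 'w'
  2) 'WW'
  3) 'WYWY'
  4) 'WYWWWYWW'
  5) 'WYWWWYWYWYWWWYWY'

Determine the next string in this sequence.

WYWWWYWYWYWWWYWWWYWWWYWYWYWWWYWW

Replace each of the 16 characters of WYWWWYWYWYWWWYWY in place — WY WW WY WY WY WW WY WW WY WW WY WY WY WW WY WW — and concatenate.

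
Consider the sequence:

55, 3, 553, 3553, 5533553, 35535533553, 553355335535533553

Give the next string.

From term 3 onward, concatenate the second-to-last term with the last: 55·3 = 553, 3·553 = 3553, …
Continuing: 35535533553 · 553355335535533553 gives term 8.

35535533553553355335535533553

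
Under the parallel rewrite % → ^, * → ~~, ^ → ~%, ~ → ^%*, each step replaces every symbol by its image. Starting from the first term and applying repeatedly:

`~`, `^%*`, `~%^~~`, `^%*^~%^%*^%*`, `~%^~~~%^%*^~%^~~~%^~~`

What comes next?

^%*^~%^%*^%*^%*^~%^~~~%^%*^~%^%*^%*^%*^~%^%*^%*

Replace each of the 21 characters of ~%^~~~%^%*^~%^~~~%^~~ in place — ^%* ^ ~% ^%* ^%* ^%* ^ ~% ^ ~~ ~% ^%* ^ ~% ^%* ^%* ^%* ^ ~% ^%* ^%* — and concatenate.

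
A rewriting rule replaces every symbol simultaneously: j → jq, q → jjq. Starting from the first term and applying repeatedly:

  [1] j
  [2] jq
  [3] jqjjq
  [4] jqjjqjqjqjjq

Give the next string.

jqjjqjqjqjjqjqjjqjqjjqjqjqjjq

Expanding jqjjqjqjqjjq: j→jq, q→jjq, j→jq, j→jq, q→jjq, j→jq, q→jjq, j→jq, q→jjq, j→jq, j→jq, q→jjq. Concatenated: jq jjq jq jq jjq jq jjq jq jjq jq jq jjq.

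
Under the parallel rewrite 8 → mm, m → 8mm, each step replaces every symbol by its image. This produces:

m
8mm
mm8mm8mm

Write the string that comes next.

8mm8mmmm8mm8mmmm8mm8mm

Apply φ to mm8mm8mm symbol by symbol: m→8mm, m→8mm, 8→mm, m→8mm, m→8mm, 8→mm, m→8mm, m→8mm; joined: 8mm 8mm mm 8mm 8mm mm 8mm 8mm.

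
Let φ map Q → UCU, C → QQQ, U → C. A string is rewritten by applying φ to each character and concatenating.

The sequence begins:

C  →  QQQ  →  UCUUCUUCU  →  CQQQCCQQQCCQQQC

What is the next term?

Replace each of the 15 characters of CQQQCCQQQCCQQQC in place — QQQ UCU UCU UCU QQQ QQQ UCU UCU UCU QQQ QQQ UCU UCU UCU QQQ — and concatenate.

QQQUCUUCUUCUQQQQQQUCUUCUUCUQQQQQQUCUUCUUCUQQQ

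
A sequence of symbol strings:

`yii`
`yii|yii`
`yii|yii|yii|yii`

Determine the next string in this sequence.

Every step duplicates the string with '|' between the halves.
Doubling yii|yii|yii|yii with '|' between the halves:

yii|yii|yii|yii|yii|yii|yii|yii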